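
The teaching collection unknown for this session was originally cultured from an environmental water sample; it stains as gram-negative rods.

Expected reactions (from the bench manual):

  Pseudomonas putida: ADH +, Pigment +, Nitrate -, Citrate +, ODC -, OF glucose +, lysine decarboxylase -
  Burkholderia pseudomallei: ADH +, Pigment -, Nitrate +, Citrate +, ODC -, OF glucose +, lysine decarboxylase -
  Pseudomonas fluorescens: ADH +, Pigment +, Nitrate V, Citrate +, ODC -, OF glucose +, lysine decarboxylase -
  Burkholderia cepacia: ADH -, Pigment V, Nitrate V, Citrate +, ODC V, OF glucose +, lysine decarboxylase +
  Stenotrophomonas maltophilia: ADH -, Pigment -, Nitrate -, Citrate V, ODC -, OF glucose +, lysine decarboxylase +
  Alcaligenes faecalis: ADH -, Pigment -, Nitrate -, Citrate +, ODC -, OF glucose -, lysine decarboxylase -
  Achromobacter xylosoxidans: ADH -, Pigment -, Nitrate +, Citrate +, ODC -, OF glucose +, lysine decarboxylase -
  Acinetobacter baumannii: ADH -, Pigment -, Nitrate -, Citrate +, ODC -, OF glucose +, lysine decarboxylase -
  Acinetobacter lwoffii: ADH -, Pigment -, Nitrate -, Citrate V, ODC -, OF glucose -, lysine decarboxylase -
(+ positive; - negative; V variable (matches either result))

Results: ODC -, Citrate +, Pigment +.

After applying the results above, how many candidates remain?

3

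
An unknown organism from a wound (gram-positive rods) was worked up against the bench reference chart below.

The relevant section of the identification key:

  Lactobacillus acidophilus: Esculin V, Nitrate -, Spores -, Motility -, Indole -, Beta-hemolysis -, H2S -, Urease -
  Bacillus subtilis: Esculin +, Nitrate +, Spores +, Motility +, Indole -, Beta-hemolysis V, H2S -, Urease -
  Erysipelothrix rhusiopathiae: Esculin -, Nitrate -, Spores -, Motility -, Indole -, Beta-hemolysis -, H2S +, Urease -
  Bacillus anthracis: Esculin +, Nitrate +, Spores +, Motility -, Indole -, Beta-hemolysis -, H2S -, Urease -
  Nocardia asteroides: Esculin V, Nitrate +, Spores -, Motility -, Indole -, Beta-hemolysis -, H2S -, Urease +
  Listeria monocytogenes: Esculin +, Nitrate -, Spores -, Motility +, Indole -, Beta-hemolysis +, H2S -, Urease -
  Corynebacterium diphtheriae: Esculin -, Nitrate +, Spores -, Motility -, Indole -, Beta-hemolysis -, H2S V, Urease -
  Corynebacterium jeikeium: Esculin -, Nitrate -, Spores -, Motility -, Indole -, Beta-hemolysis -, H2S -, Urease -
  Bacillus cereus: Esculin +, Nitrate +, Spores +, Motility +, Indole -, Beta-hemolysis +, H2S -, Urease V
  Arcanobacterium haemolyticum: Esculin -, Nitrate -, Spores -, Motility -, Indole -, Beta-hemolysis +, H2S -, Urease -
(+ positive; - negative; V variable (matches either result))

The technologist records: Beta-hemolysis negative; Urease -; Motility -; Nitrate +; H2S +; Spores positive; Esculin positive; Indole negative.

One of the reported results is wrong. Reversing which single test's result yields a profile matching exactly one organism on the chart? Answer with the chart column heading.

H2S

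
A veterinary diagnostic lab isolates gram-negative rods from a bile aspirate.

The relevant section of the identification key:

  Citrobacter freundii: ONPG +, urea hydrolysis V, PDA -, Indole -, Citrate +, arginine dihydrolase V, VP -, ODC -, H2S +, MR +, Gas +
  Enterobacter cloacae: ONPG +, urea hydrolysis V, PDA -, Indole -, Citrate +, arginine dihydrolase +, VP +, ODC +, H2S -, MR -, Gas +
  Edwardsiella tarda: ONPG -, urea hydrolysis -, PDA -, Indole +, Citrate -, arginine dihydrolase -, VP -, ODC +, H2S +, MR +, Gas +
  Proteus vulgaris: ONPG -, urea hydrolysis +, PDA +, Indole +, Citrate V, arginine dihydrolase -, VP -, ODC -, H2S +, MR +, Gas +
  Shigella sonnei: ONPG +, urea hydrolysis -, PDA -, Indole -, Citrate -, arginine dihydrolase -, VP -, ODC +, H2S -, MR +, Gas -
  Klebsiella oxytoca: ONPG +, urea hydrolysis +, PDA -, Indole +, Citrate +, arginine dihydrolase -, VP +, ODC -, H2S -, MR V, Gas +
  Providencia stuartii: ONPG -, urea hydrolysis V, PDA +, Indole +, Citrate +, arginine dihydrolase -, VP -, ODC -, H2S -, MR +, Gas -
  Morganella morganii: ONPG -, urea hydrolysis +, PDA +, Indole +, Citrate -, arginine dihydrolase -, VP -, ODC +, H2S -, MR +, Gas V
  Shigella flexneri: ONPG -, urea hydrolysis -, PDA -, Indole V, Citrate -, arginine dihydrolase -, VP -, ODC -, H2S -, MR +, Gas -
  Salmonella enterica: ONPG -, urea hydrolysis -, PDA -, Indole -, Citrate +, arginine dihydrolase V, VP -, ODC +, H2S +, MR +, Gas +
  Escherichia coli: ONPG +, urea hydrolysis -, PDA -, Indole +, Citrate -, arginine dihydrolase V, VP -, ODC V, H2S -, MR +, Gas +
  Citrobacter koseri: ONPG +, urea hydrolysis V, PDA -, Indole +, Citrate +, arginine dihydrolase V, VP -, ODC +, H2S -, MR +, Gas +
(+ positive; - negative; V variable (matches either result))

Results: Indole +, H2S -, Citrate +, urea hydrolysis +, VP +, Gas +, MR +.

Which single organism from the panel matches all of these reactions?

Klebsiella oxytoca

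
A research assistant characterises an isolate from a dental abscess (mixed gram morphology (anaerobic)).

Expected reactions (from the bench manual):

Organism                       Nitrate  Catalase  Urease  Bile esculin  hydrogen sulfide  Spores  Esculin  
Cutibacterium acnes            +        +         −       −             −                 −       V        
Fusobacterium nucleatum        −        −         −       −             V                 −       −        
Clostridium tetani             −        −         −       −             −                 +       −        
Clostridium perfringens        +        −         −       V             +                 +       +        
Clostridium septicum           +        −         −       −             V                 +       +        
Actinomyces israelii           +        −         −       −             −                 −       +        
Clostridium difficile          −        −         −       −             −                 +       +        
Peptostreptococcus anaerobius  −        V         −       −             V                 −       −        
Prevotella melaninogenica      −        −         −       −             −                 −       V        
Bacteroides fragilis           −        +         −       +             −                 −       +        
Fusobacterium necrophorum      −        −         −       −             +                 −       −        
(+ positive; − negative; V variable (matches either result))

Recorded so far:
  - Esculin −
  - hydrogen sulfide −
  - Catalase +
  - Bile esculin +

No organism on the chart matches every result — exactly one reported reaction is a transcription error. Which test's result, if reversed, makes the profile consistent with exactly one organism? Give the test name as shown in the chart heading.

Esculin

As reported, no row in the chart matches all 4 reactions.
Reversing hydrogen sulfide → still no organism matches.
Reversing Bile esculin → 2 organisms match (not unique).
Reversing Esculin (to +) → unique match: Bacteroides fragilis.
Reversing Catalase → still no organism matches.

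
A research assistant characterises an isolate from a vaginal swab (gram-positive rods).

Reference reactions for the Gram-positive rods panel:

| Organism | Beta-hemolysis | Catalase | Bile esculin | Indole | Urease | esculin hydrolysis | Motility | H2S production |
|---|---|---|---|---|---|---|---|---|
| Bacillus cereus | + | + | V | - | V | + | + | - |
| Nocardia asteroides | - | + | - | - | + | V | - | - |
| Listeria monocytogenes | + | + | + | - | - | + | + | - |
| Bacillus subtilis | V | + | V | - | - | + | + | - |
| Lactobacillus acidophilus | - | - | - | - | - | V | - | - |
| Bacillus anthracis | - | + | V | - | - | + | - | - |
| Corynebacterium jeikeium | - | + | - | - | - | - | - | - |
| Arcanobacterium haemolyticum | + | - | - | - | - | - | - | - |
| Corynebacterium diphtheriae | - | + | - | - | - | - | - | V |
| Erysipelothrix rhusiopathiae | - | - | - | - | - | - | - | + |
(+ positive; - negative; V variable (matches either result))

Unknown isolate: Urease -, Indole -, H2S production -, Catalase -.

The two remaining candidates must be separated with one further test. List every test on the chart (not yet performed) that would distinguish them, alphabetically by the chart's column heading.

H2S production -: excludes Erysipelothrix rhusiopathiae — 9 left.
Urease -: excludes Nocardia asteroides — 8 left.
Indole -: all 8 remaining candidates are consistent.
Catalase -: excludes 6 organisms — 2 left.
Two candidates remain: Arcanobacterium haemolyticum and Lactobacillus acidophilus.
  Beta-hemolysis: Arcanobacterium haemolyticum +, Lactobacillus acidophilus - — discriminates.
  Bile esculin: - vs - — same for both, does not separate.
  esculin hydrolysis: - vs V — variable for at least one, does not separate.
  Motility: - vs - — same for both, does not separate.

Beta-hemolysis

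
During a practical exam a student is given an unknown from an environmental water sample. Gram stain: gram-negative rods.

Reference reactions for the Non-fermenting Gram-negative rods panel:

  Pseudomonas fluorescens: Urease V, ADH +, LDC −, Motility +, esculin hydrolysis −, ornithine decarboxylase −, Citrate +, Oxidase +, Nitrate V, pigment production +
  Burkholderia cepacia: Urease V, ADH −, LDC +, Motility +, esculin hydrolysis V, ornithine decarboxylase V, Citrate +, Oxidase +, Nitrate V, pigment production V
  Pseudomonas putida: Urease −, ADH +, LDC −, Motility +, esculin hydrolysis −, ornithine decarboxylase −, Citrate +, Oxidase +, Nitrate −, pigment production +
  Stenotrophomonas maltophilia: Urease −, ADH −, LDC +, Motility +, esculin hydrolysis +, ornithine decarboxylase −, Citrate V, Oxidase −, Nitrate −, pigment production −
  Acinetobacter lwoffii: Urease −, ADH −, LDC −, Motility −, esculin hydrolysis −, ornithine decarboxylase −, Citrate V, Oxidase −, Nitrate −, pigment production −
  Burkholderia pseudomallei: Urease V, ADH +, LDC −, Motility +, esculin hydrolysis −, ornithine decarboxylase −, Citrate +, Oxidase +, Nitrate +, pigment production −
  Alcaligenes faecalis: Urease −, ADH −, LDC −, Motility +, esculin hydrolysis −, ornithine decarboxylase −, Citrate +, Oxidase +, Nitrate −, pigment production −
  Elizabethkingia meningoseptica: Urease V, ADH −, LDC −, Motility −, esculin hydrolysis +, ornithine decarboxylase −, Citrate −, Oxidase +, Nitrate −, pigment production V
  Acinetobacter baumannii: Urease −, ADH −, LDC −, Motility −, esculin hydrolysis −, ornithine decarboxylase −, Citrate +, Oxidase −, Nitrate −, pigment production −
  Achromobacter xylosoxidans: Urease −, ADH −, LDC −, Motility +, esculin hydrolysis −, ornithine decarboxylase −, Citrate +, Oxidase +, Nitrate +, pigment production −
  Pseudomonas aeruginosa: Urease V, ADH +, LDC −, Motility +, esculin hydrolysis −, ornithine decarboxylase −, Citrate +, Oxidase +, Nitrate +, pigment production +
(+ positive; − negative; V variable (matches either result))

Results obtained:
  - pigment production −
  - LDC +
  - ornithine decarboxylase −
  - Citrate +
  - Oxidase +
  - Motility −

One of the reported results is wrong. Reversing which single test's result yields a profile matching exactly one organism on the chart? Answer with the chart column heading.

Motility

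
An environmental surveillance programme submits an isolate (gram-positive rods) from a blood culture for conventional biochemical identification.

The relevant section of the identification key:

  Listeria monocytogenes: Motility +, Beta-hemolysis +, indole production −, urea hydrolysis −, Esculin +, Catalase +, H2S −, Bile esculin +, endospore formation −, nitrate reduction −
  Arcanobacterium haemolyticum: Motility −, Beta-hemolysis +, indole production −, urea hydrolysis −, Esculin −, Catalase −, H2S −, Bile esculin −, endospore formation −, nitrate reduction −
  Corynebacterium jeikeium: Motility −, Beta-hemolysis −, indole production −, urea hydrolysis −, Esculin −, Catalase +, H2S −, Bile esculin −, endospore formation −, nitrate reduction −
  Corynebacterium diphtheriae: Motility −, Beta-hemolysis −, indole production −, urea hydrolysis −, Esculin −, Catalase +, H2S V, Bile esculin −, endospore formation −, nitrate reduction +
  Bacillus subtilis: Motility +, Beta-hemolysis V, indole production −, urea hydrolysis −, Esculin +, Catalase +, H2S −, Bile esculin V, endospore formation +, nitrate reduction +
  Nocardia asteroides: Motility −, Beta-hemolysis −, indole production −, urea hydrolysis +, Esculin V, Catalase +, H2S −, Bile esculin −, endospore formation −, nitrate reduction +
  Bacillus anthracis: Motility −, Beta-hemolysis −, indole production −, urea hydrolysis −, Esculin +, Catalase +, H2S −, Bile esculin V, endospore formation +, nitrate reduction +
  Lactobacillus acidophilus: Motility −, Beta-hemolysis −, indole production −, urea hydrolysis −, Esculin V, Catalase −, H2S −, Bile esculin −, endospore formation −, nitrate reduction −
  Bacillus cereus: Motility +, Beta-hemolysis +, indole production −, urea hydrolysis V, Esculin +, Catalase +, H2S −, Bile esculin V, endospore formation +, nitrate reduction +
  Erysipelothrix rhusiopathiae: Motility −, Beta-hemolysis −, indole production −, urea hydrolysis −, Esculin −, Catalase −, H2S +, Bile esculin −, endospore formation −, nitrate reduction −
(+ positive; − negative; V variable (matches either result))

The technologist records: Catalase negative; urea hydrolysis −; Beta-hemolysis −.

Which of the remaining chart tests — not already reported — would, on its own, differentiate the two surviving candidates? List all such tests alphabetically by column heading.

H2S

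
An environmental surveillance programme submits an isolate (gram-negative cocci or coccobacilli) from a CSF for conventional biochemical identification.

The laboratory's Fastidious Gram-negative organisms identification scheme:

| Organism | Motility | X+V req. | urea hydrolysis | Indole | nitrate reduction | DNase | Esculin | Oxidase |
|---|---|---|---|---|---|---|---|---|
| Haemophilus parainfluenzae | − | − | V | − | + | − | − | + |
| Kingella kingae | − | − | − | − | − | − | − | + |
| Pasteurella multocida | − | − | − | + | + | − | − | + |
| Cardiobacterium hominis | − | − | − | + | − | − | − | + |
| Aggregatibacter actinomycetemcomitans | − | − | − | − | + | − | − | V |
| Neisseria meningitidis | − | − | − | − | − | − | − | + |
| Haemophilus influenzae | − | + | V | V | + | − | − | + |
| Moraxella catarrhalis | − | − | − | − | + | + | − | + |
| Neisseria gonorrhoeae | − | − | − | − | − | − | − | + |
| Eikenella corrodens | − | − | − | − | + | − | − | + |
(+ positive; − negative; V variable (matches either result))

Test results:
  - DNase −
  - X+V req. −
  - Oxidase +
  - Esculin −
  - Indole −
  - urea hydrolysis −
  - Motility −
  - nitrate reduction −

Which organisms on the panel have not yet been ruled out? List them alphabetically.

X+V req. −: excludes Haemophilus influenzae — 9 left.
Indole −: excludes Pasteurella multocida, Cardiobacterium hominis — 7 left.
urea hydrolysis −: all 7 remaining candidates are consistent.
Motility −: all 7 remaining candidates are consistent.
DNase −: excludes Moraxella catarrhalis — 6 left.
Esculin −: all 6 remaining candidates are consistent.
Oxidase +: all 6 remaining candidates are consistent.
nitrate reduction −: excludes Haemophilus parainfluenzae, Aggregatibacter actinomycetemcomitans, Eikenella corrodens — 3 left.

Kingella kingae, Neisseria gonorrhoeae, Neisseria meningitidis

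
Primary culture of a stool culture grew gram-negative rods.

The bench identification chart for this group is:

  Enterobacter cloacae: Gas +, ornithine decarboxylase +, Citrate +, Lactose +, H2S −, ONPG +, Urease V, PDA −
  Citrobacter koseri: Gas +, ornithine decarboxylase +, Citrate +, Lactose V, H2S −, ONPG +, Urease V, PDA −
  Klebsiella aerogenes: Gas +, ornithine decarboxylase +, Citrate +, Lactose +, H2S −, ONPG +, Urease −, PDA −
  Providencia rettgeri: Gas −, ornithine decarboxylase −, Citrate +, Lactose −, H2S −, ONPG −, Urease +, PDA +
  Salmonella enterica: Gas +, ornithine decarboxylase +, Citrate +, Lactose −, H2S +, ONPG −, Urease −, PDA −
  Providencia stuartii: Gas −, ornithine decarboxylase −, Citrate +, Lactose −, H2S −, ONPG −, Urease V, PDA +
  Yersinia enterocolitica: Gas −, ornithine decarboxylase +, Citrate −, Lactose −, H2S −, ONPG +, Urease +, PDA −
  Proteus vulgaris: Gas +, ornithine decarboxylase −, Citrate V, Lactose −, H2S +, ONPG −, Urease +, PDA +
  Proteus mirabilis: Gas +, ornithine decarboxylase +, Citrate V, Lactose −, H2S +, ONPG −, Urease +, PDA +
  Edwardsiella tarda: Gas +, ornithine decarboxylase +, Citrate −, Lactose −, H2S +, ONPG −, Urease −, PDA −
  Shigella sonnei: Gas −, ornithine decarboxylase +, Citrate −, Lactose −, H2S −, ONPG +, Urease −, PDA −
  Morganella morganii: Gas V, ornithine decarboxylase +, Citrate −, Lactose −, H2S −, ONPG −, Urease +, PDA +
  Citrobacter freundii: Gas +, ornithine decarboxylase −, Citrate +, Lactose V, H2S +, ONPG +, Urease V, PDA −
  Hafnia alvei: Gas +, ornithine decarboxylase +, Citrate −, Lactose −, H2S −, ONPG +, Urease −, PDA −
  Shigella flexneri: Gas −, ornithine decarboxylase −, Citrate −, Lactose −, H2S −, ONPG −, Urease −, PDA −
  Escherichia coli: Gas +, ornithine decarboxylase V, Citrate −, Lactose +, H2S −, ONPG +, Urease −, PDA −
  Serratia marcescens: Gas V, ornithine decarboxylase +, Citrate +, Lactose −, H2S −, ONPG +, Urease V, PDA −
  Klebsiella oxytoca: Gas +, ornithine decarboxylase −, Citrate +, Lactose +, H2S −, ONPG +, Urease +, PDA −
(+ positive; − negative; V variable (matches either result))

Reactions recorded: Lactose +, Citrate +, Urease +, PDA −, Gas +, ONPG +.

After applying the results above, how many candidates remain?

PDA −: excludes 5 organisms — 13 left.
ONPG +: excludes Salmonella enterica, Edwardsiella tarda, Shigella flexneri — 10 left.
Citrate +: excludes Yersinia enterocolitica, Shigella sonnei, Hafnia alvei, Escherichia coli — 6 left.
Urease +: excludes Klebsiella aerogenes — 5 left.
Lactose +: excludes Serratia marcescens — 4 left.
Gas +: all 4 remaining candidates are consistent.
Still consistent: Citrobacter freundii, Citrobacter koseri, Enterobacter cloacae, Klebsiella oxytoca.

4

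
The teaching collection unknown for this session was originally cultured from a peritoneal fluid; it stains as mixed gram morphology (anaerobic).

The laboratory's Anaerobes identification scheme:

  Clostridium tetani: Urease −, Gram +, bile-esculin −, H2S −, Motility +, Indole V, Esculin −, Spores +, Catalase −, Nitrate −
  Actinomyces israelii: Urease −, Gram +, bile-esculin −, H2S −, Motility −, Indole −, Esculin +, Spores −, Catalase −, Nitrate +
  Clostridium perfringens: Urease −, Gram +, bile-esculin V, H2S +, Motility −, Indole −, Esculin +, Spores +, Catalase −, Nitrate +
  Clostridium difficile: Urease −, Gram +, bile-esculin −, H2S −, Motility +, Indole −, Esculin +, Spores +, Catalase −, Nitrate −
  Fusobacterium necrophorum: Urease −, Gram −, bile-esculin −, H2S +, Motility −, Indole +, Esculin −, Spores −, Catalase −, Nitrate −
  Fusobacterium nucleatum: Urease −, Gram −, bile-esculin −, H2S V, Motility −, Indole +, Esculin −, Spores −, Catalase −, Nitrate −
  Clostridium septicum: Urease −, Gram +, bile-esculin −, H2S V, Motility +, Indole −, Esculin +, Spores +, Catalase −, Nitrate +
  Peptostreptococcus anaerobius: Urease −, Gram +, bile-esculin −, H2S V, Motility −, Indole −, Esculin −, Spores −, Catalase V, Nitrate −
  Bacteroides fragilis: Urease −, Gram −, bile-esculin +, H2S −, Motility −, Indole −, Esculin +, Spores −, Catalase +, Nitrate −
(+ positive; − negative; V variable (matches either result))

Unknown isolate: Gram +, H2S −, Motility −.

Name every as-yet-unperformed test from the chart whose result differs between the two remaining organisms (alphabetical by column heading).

Esculin, Nitrate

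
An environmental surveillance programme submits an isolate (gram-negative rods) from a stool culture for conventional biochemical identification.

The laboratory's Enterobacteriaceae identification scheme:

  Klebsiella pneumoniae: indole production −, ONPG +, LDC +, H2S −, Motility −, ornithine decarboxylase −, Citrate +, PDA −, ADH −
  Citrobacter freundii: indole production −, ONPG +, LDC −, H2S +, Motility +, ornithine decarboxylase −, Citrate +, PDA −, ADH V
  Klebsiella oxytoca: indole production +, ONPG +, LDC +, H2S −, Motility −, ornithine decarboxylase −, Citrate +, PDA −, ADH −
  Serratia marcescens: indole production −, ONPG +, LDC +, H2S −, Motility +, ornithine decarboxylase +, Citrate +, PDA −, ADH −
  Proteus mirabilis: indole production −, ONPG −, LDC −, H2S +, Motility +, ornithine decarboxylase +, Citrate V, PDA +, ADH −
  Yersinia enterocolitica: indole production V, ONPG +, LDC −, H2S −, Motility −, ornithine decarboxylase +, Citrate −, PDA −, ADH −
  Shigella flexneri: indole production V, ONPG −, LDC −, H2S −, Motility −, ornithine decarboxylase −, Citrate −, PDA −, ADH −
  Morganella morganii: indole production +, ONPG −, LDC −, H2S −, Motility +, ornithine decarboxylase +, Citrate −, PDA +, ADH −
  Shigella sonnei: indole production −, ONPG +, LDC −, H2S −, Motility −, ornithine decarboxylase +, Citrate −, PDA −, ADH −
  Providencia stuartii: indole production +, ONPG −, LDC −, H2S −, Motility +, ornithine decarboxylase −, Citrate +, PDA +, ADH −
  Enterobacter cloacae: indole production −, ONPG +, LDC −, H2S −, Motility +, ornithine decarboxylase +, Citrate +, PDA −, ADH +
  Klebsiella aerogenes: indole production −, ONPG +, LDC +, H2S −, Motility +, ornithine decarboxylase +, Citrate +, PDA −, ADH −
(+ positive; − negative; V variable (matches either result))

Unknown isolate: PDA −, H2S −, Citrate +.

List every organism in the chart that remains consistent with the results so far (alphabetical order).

Enterobacter cloacae, Klebsiella aerogenes, Klebsiella oxytoca, Klebsiella pneumoniae, Serratia marcescens

Citrate +: excludes Yersinia enterocolitica, Shigella flexneri, Morganella morganii, Shigella sonnei — 8 left.
PDA −: excludes Proteus mirabilis, Providencia stuartii — 6 left.
H2S −: excludes Citrobacter freundii — 5 left.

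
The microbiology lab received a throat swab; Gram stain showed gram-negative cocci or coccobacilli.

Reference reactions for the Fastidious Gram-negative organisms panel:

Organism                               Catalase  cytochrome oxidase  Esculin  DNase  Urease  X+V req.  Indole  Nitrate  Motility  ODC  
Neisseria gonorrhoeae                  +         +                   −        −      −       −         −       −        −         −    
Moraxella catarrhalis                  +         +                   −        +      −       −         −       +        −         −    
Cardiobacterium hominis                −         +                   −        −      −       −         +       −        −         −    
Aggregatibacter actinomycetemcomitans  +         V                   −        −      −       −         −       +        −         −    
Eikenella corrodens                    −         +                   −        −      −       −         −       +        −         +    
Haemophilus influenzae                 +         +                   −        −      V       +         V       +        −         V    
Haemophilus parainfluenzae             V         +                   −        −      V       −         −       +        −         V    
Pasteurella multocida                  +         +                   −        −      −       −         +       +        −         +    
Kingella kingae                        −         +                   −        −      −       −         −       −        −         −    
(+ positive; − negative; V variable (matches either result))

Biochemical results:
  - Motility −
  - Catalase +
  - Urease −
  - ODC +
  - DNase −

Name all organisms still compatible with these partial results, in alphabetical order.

Haemophilus influenzae, Haemophilus parainfluenzae, Pasteurella multocida

DNase −: excludes Moraxella catarrhalis — 8 left.
Urease −: all 8 remaining candidates are consistent.
Motility −: all 8 remaining candidates are consistent.
ODC +: excludes Neisseria gonorrhoeae, Cardiobacterium hominis, Aggregatibacter actinomycetemcomitans, Kingella kingae — 4 left.
Catalase +: excludes Eikenella corrodens — 3 left.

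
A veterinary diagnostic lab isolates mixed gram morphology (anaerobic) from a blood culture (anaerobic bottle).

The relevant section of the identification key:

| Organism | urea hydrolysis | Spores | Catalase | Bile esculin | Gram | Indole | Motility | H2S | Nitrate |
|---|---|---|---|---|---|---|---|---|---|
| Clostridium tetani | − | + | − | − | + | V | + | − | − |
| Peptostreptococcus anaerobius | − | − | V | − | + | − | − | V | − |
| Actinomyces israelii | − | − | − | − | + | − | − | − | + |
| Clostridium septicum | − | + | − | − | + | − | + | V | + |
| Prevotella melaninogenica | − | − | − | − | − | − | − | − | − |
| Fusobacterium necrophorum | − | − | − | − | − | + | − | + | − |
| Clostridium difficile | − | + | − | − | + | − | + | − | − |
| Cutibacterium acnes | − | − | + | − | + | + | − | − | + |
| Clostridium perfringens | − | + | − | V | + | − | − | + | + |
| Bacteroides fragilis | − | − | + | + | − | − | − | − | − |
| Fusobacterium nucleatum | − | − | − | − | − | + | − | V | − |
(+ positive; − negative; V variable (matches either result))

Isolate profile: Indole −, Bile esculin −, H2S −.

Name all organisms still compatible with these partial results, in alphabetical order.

Actinomyces israelii, Clostridium difficile, Clostridium septicum, Clostridium tetani, Peptostreptococcus anaerobius, Prevotella melaninogenica

Indole −: excludes Fusobacterium necrophorum, Cutibacterium acnes, Fusobacterium nucleatum — 8 left.
Bile esculin −: excludes Bacteroides fragilis — 7 left.
H2S −: excludes Clostridium perfringens — 6 left.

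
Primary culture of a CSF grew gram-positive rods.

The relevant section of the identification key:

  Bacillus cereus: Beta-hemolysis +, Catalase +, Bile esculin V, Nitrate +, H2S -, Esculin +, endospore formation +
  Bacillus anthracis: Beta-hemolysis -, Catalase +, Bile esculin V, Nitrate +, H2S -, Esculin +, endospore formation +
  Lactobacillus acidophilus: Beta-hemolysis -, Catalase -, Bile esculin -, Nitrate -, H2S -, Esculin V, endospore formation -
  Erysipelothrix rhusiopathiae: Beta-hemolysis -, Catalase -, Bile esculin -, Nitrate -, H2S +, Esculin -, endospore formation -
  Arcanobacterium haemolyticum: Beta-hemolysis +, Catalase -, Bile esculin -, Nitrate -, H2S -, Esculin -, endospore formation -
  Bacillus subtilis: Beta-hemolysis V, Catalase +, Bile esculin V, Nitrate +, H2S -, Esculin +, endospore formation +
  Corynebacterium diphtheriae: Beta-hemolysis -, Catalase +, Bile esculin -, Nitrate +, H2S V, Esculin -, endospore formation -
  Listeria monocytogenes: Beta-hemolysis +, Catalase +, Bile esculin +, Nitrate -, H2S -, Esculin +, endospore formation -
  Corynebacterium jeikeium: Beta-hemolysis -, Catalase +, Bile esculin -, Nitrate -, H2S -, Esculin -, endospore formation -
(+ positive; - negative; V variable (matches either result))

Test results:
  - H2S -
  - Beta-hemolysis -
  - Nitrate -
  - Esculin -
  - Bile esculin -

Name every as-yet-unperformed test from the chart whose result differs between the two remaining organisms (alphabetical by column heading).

Catalase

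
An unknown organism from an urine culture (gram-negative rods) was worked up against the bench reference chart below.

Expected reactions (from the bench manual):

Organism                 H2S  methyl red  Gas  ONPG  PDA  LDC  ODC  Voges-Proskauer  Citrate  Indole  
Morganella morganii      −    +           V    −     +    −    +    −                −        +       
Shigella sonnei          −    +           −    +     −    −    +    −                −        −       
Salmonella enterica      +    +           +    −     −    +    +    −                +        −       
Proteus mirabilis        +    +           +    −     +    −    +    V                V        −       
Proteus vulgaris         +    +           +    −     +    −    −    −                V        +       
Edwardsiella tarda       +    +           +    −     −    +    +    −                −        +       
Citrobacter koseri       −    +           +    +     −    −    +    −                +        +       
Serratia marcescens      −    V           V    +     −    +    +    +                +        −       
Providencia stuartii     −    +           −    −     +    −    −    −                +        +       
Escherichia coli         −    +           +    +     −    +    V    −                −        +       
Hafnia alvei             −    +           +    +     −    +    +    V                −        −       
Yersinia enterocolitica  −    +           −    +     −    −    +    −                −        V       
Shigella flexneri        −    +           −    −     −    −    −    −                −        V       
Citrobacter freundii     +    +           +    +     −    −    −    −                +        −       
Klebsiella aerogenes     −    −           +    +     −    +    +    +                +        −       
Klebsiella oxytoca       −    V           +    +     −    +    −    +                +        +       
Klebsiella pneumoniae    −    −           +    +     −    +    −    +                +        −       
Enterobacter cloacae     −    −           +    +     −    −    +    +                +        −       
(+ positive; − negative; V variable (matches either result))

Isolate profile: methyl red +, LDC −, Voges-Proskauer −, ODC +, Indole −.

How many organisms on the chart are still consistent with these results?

ODC +: excludes 6 organisms — 12 left.
Voges-Proskauer −: excludes Serratia marcescens, Klebsiella aerogenes, Enterobacter cloacae — 9 left.
methyl red +: all 9 remaining candidates are consistent.
LDC −: excludes Salmonella enterica, Edwardsiella tarda, Escherichia coli, Hafnia alvei — 5 left.
Indole −: excludes Morganella morganii, Citrobacter koseri — 3 left.
Still consistent: Proteus mirabilis, Shigella sonnei, Yersinia enterocolitica.

3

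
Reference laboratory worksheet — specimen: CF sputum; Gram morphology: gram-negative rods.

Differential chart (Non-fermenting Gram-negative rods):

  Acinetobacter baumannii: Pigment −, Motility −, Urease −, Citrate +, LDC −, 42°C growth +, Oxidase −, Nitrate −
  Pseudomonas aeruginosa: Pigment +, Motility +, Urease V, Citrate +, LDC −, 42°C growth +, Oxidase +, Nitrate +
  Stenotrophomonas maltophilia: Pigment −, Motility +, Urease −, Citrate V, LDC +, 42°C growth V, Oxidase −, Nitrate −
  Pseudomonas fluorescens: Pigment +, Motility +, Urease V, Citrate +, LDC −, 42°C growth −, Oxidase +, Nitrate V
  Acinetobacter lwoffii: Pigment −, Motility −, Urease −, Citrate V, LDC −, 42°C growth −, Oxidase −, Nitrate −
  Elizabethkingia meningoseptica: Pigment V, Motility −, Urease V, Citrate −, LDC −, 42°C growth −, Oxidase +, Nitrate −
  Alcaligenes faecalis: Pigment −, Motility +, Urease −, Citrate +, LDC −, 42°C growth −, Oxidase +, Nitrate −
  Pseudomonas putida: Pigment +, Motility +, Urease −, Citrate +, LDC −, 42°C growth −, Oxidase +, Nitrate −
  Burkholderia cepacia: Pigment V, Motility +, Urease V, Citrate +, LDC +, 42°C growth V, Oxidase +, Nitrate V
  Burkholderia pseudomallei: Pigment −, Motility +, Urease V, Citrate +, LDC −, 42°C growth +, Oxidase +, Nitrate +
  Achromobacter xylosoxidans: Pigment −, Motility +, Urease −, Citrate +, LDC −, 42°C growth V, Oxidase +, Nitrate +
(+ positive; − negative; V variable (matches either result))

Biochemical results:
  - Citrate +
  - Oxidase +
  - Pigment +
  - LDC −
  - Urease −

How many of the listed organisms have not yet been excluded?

3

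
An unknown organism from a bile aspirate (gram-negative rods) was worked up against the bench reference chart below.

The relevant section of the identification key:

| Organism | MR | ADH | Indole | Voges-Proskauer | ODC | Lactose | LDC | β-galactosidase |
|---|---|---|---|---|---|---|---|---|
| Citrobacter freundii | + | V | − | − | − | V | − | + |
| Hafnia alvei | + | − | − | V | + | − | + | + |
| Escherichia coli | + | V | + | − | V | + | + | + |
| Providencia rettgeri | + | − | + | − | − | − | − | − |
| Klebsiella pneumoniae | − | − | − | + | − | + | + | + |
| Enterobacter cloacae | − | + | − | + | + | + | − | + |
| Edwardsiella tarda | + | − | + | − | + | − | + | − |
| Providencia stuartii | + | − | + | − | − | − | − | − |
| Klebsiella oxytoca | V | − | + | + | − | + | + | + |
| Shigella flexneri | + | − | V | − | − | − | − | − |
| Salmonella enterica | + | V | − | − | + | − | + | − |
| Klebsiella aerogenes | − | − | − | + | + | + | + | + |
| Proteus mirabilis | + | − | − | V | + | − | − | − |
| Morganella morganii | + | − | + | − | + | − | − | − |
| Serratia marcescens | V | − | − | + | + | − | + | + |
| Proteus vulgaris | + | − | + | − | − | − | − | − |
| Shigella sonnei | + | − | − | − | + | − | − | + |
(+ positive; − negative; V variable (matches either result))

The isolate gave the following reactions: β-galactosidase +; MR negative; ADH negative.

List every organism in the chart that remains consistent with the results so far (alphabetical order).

MR −: excludes 12 organisms — 5 left.
ADH −: excludes Enterobacter cloacae — 4 left.
β-galactosidase +: all 4 remaining candidates are consistent.

Klebsiella aerogenes, Klebsiella oxytoca, Klebsiella pneumoniae, Serratia marcescens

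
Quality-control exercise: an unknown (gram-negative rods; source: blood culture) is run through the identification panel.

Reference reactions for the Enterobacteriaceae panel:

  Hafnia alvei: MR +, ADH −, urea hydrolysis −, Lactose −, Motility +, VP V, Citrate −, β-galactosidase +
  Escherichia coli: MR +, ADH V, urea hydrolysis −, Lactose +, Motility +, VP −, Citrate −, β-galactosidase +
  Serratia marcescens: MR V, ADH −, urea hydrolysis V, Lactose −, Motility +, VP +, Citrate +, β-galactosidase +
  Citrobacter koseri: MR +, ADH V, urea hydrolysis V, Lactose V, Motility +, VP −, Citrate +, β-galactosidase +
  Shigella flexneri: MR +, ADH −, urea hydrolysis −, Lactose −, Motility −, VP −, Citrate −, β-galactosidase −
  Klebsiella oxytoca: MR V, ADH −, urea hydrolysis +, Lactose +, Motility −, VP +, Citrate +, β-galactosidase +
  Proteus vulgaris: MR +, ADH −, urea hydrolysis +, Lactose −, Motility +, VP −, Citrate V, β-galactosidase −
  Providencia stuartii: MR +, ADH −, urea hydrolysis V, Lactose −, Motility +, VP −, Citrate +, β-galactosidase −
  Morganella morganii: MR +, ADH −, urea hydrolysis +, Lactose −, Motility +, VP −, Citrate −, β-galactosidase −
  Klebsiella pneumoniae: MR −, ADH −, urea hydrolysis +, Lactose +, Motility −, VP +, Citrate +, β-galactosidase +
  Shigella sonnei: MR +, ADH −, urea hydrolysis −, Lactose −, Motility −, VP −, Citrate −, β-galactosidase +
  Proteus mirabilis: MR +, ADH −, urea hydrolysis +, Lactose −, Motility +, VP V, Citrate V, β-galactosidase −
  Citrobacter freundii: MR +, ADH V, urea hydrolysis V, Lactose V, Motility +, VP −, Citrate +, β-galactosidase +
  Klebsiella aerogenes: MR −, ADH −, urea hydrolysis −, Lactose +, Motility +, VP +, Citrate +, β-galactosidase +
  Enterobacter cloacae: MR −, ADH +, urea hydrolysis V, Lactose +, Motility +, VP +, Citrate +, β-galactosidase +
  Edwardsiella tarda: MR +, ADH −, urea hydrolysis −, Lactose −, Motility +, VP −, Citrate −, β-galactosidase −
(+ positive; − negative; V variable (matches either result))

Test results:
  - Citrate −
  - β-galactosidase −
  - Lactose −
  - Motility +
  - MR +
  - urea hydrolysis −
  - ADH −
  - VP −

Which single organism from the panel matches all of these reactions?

Edwardsiella tarda

Motility +: excludes Shigella flexneri, Klebsiella oxytoca, Klebsiella pneumoniae, Shigella sonnei — 12 left.
urea hydrolysis −: excludes Proteus vulgaris, Morganella morganii, Proteus mirabilis — 9 left.
VP −: excludes Serratia marcescens, Klebsiella aerogenes, Enterobacter cloacae — 6 left.
MR +: all 6 remaining candidates are consistent.
β-galactosidase −: excludes Hafnia alvei, Escherichia coli, Citrobacter koseri, Citrobacter freundii — 2 left.
ADH −: all 2 remaining candidates are consistent.
Lactose −: all 2 remaining candidates are consistent.
Citrate −: excludes Providencia stuartii — 1 left.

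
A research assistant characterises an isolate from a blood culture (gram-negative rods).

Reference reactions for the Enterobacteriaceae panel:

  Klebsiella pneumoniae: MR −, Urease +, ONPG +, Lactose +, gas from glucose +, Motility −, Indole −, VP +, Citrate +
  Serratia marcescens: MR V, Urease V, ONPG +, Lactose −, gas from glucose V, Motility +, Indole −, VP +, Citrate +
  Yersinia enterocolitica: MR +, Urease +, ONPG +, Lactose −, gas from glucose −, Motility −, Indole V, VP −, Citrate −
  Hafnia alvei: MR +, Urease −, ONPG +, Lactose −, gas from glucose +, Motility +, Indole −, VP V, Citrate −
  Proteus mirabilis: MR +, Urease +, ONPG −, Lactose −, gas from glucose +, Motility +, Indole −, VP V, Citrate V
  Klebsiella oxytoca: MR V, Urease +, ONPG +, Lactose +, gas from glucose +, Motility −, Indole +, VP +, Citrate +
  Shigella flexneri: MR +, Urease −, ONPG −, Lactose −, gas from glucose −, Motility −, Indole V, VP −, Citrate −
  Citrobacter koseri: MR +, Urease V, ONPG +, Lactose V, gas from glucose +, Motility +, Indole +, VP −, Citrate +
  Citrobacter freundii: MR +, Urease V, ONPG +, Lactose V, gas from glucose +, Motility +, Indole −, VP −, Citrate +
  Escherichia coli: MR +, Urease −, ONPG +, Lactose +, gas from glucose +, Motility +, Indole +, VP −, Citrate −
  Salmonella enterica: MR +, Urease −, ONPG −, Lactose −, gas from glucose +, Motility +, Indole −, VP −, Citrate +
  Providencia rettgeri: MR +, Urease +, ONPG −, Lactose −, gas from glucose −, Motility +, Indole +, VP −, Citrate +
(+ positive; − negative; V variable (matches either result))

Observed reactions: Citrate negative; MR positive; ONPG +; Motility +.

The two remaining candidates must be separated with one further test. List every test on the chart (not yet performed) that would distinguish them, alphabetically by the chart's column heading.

Citrate −: excludes 7 organisms — 5 left.
MR +: all 5 remaining candidates are consistent.
Motility +: excludes Yersinia enterocolitica, Shigella flexneri — 3 left.
ONPG +: excludes Proteus mirabilis — 2 left.
Two candidates remain: Escherichia coli and Hafnia alvei.
  Urease: − vs − — same for both, does not separate.
  Lactose: Escherichia coli +, Hafnia alvei − — discriminates.
  gas from glucose: + vs + — same for both, does not separate.
  Indole: Escherichia coli +, Hafnia alvei − — discriminates.
  VP: − vs V — variable for at least one, does not separate.

Indole, Lactose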